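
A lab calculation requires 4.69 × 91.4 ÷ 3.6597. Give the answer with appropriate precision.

4.69 × 91.4 ÷ 3.6597 = 117.131458863…
Multiplication/division keeps the fewest significant figures: 4.69 → 3 s.f., 91.4 → 3 s.f., 3.6597 → 5 s.f.; limit is 3.
Rounded to 3 significant figures: 1.17 × 10².

1.17 × 10²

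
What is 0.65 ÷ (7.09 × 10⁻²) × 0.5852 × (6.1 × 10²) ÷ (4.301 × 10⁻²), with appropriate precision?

0.65 ÷ (7.09 × 10⁻²) × 0.5852 × (6.1 × 10²) ÷ (4.301 × 10⁻²) = 76090.7441409…
Multiplication/division keeps the fewest significant figures: 0.65 → 2 s.f., 7.09 × 10⁻² → 3 s.f., 0.5852 → 4 s.f., 6.1 × 10² → 2 s.f., 4.301 × 10⁻² → 4 s.f.; limit is 2.
Rounded to 2 significant figures: 7.6 × 10⁴.

7.6 × 10⁴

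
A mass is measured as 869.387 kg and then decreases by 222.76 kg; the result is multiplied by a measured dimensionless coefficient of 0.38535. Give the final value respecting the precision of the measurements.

249.18 kg

869.387 kg − 222.76 kg = 646.627 kg; the difference is limited to 2 decimal places (5 s.f.).
Carrying full precision, 646.627 × 0.38535 = 249.17771445 kg; 0.38535 has 5 s.f., so the result keeps min(5, 5) = 5 s.f.
Rounded to 5 significant figures: 249.18 kg.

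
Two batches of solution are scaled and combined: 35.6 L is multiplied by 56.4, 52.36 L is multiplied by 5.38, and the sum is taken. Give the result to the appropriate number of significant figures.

2.29 × 10^3 L

35.6 × 56.4 = 2007.84 → 2.01 × 10^3 L (3 s.f., last digit at the 10^1 place).
52.36 × 5.38 = 281.6968 → 282 L (3 s.f., last digit at the 10^0 place).
Sum: 2289.5368 L; keep the coarser place, 10^1.
Result: 2.29 × 10^3 L.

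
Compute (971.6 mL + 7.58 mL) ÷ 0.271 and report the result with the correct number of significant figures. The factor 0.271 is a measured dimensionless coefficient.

3.61 × 10^3 mL

971.6 mL + 7.58 mL = 979.18 mL; the sum is limited to 1 decimal place (4 s.f.).
Carrying full precision, 979.18 ÷ 0.271 = 3613.2103321… mL; 0.271 has 3 s.f., so the result keeps min(4, 3) = 3 s.f.
Rounded to 3 significant figures: 3.61 × 10^3 mL.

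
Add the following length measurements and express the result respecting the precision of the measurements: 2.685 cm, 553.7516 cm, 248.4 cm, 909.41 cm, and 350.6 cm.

2064.8 cm

2.685 cm + 553.7516 cm + 248.4 cm + 909.41 cm + 350.6 cm = 2064.8466 cm.
Addition/subtraction keeps the fewest decimal places: 2.685 → 3 decimal places, 553.7516 → 4 decimal places, 248.4 → 1 decimal place, 909.41 → 2 decimal places, 350.6 → 1 decimal place; limit is 1.
Rounded to 1 decimal place: 2064.8 cm.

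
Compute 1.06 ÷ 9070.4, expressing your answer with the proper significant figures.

1.17 × 10⁻⁴

1.06 ÷ 9070.4 = 0.000116863644382…
Multiplication/division keeps the fewest significant figures: 1.06 → 3 s.f., 9070.4 → 5 s.f.; limit is 3.
Rounded to 3 significant figures: 1.17 × 10⁻⁴.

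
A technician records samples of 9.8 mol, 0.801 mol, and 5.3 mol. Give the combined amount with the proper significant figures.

9.8 mol + 0.801 mol + 5.3 mol = 15.901 mol.
Addition/subtraction keeps the fewest decimal places: 9.8 → 1 decimal place, 0.801 → 3 decimal places, 5.3 → 1 decimal place; limit is 1.
Rounded to 1 decimal place: 15.9 mol.

15.9 mol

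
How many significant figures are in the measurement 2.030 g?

4

2.030: trailing zeros after a decimal point are significant; zeros between nonzero digits are significant.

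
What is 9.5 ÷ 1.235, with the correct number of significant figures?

7.7

9.5 ÷ 1.235 = 7.69230769231…
Multiplication/division keeps the fewest significant figures: 9.5 → 2 s.f., 1.235 → 4 s.f.; limit is 2.
Rounded to 2 significant figures: 7.7.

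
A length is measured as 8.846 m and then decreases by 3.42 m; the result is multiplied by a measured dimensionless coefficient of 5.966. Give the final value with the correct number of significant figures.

8.846 m − 3.42 m = 5.426 m; the difference is limited to 2 decimal places (3 s.f.).
Carrying full precision, 5.426 × 5.966 = 32.371516 m; 5.966 has 4 s.f., so the result keeps min(3, 4) = 3 s.f.
Rounded to 3 significant figures: 32.4 m.

32.4 m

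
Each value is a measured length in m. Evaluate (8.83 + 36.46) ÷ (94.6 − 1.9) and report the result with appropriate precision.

8.83 + 36.46 = 45.29, limited to 2 d.p. → 4 s.f.; 94.6 − 1.9 = 92.7, limited to 1 d.p. → 3 s.f.
Carrying full precision, 45.29 ÷ 92.7 = 0.488565264293…; keep min(4, 3) = 3 s.f.
Rounded to 3 significant figures: 0.489.

0.489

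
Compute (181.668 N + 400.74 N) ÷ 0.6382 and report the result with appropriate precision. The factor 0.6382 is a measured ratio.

912.6 N

181.668 N + 400.74 N = 582.408 N; the sum is limited to 2 decimal places (5 s.f.).
Carrying full precision, 582.408 ÷ 0.6382 = 912.5791288… N; 0.6382 has 4 s.f., so the result keeps min(5, 4) = 4 s.f.
Rounded to 4 significant figures: 912.6 N.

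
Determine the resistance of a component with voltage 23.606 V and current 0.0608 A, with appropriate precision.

388 Ω

resistance = 23.606 V ÷ 0.0608 A = 388.256578947… Ω.
23.606 has 5 significant figures; 0.0608 has 3.
Division/multiplication keeps the fewest: 3 significant figures.
Rounded: 388 Ω.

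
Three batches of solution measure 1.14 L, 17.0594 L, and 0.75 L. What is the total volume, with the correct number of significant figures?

18.95 L

1.14 L + 17.0594 L + 0.75 L = 18.9494 L.
Addition/subtraction keeps the fewest decimal places: 1.14 → 2 decimal places, 17.0594 → 4 decimal places, 0.75 → 2 decimal places; limit is 2.
Rounded to 2 decimal places: 18.95 L.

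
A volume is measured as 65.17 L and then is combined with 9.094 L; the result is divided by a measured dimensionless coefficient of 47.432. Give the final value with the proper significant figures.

1.566 L

65.17 L + 9.094 L = 74.264 L; the sum is limited to 2 decimal places (4 s.f.).
Carrying full precision, 74.264 ÷ 47.432 = 1.56569404621… L; 47.432 has 5 s.f., so the result keeps min(4, 5) = 4 s.f.
Rounded to 4 significant figures: 1.566 L.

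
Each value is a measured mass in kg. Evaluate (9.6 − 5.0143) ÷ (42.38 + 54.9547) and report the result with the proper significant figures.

0.047

9.6 − 5.0143 = 4.5857, limited to 1 d.p. → 2 s.f.; 42.38 + 54.9547 = 97.3347, limited to 2 d.p. → 4 s.f.
Carrying full precision, 4.5857 ÷ 97.3347 = 0.0471126946505…; keep min(2, 4) = 2 s.f.
Rounded to 2 significant figures: 0.047.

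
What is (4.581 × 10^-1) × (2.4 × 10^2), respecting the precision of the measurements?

1.1 × 10^2

(4.581 × 10^-1) × (2.4 × 10^2) = 109.944
Multiplication/division keeps the fewest significant figures: 4.581 × 10^-1 → 4 s.f., 2.4 × 10^2 → 2 s.f.; limit is 2.
Rounded to 2 significant figures: 1.1 × 10^2.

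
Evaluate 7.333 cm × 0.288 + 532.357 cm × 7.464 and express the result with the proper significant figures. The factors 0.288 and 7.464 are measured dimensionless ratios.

7.333 × 0.288 = 2.111904 → 2.11 cm (3 s.f., last digit at the 10^-2 place).
532.357 × 7.464 = 3973.512648 → 3974 cm (4 s.f., last digit at the 10^0 place).
Sum: 3975.624552 cm; keep the coarser place, 10^0.
Result: 3.976 × 10^3 cm.

3.976 × 10^3 cm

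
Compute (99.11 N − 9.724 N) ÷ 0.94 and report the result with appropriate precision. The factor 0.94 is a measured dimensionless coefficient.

95 N

99.11 N − 9.724 N = 89.386 N; the difference is limited to 2 decimal places (4 s.f.).
Carrying full precision, 89.386 ÷ 0.94 = 95.0914893617… N; 0.94 has 2 s.f., so the result keeps min(4, 2) = 2 s.f.
Rounded to 2 significant figures: 95 N.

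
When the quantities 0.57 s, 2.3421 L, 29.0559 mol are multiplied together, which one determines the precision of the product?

0.57 s → 2 s.f.; 2.3421 L → 5 s.f.; 29.0559 mol → 6 s.f.
The fewest is 2 significant figures, from 0.57 s.

0.57 s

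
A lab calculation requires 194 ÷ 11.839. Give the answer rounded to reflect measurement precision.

194 ÷ 11.839 = 16.3865191317…
Multiplication/division keeps the fewest significant figures: 194 → 3 s.f., 11.839 → 5 s.f.; limit is 3.
Rounded to 3 significant figures: 16.4.

16.4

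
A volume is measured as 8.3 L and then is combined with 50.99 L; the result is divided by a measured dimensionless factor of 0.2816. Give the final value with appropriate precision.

8.3 L + 50.99 L = 59.29 L; the sum is limited to 1 decimal place (3 s.f.).
Carrying full precision, 59.29 ÷ 0.2816 = 210.546875 L; 0.2816 has 4 s.f., so the result keeps min(3, 4) = 3 s.f.
Rounded to 3 significant figures: 211 L.

211 L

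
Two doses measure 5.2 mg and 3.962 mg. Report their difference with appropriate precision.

5.2 mg − 3.962 mg = 1.238 mg.
Addition/subtraction keeps the fewest decimal places: 5.2 → 1 decimal place, 3.962 → 3 decimal places; limit is 1.
Rounded to 1 decimal place: 1.2 mg.

1.2 mg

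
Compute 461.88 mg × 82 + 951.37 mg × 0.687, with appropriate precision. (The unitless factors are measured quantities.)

3.9 × 10⁴ mg

461.88 × 82 = 37874.16 → 3.8 × 10⁴ mg (2 s.f., last digit at the 10^3 place).
951.37 × 0.687 = 653.59119 → 654 mg (3 s.f., last digit at the 10^0 place).
Sum: 38527.75119 mg; keep the coarser place, 10^3.
Result: 3.9 × 10⁴ mg.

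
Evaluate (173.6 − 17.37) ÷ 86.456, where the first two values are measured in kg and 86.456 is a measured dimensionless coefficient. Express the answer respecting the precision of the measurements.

1.807 kg

173.6 kg − 17.37 kg = 156.23 kg; the difference is limited to 1 decimal place (4 s.f.).
Carrying full precision, 156.23 ÷ 86.456 = 1.80704635884… kg; 86.456 has 5 s.f., so the result keeps min(4, 5) = 4 s.f.
Rounded to 4 significant figures: 1.807 kg.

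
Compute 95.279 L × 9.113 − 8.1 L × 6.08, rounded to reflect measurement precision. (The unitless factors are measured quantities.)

95.279 × 9.113 = 868.277527 → 868.3 L (4 s.f., last digit at the 10^-1 place).
8.1 × 6.08 = 49.248 → 49 L (2 s.f., last digit at the 10^0 place).
Difference: 819.029527 L; keep the coarser place, 10^0.
Result: 819 L.

819 L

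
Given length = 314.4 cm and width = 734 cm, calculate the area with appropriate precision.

2.31 × 10^5 cm²

area = 314.4 cm × 734 cm = 230769.6 cm².
314.4 has 4 significant figures; 734 has 3.
Division/multiplication keeps the fewest: 3 significant figures.
Rounded: 2.31 × 10^5 cm².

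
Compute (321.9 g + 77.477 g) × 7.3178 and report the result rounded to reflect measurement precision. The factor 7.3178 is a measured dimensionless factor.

2923 g

321.9 g + 77.477 g = 399.377 g; the sum is limited to 1 decimal place (4 s.f.).
Carrying full precision, 399.377 × 7.3178 = 2922.5610106 g; 7.3178 has 5 s.f., so the result keeps min(4, 5) = 4 s.f.
Rounded to 4 significant figures: 2923 g.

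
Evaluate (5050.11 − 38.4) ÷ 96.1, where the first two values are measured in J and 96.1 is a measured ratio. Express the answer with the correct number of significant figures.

52.2 J

5050.11 J − 38.4 J = 5011.71 J; the difference is limited to 1 decimal place (5 s.f.).
Carrying full precision, 5011.71 ÷ 96.1 = 52.1509885536… J; 96.1 has 3 s.f., so the result keeps min(5, 3) = 3 s.f.
Rounded to 3 significant figures: 52.2 J.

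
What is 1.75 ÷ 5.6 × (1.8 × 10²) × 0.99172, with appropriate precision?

56

1.75 ÷ 5.6 × (1.8 × 10²) × 0.99172 = 55.78425
Multiplication/division keeps the fewest significant figures: 1.75 → 3 s.f., 5.6 → 2 s.f., 1.8 × 10² → 2 s.f., 0.99172 → 5 s.f.; limit is 2.
Rounded to 2 significant figures: 56.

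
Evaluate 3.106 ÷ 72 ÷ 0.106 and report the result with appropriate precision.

3.106 ÷ 72 ÷ 0.106 = 0.406970649895…
Multiplication/division keeps the fewest significant figures: 3.106 → 4 s.f., 72 → 2 s.f., 0.106 → 3 s.f.; limit is 2.
Rounded to 2 significant figures: 0.41.

0.41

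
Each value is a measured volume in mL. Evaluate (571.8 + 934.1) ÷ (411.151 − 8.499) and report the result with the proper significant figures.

3.7400

571.8 + 934.1 = 1505.9, limited to 1 d.p. → 5 s.f.; 411.151 − 8.499 = 402.652, limited to 3 d.p. → 6 s.f.
Carrying full precision, 1505.9 ÷ 402.652 = 3.73995410429…; keep min(5, 6) = 5 s.f.
Rounded to 5 significant figures: 3.7400.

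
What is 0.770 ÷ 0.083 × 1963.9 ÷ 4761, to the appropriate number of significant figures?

3.8

0.770 ÷ 0.083 × 1963.9 ÷ 4761 = 3.82678287188…
Multiplication/division keeps the fewest significant figures: 0.770 → 3 s.f., 0.083 → 2 s.f., 1963.9 → 5 s.f., 4761 → 4 s.f.; limit is 2.
Rounded to 2 significant figures: 3.8.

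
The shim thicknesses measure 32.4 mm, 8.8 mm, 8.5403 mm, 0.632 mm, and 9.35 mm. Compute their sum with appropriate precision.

32.4 mm + 8.8 mm + 8.5403 mm + 0.632 mm + 9.35 mm = 59.7223 mm.
Addition/subtraction keeps the fewest decimal places: 32.4 → 1 decimal place, 8.8 → 1 decimal place, 8.5403 → 4 decimal places, 0.632 → 3 decimal places, 9.35 → 2 decimal places; limit is 1.
Rounded to 1 decimal place: 59.7 mm.

59.7 mm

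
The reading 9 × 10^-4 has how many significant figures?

9 × 10^-4: in scientific notation every digit of the coefficient is significant.

1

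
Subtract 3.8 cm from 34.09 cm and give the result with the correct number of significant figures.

30.3 cm

34.09 cm − 3.8 cm = 30.29 cm.
Addition/subtraction keeps the fewest decimal places: 34.09 → 2 decimal places, 3.8 → 1 decimal place; limit is 1.
Rounded to 1 decimal place: 30.3 cm.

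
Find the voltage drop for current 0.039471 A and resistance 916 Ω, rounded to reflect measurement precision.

36.2 V

voltage drop = 0.039471 A × 916 Ω = 36.155436 V.
0.039471 has 5 significant figures; 916 has 3.
Division/multiplication keeps the fewest: 3 significant figures.
Rounded: 36.2 V.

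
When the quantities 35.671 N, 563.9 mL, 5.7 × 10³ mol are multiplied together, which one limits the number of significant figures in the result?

35.671 N → 5 s.f.; 563.9 mL → 4 s.f.; 5.7 × 10³ mol → 2 s.f.
The fewest is 2 significant figures, from 5.7 × 10³ mol.

5.7 × 10³ mol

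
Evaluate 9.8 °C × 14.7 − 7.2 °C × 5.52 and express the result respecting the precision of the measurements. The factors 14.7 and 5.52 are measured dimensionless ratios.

9.8 × 14.7 = 144.06 → 1.4 × 10^2 °C (2 s.f., last digit at the 10^1 place).
7.2 × 5.52 = 39.744 → 40. °C (2 s.f., last digit at the 10^0 place).
Difference: 104.316 °C; keep the coarser place, 10^1.
Result: 1.0 × 10^2 °C.

1.0 × 10^2 °C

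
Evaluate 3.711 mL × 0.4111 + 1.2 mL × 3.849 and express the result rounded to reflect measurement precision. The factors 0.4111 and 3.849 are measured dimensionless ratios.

6.1 mL

3.711 × 0.4111 = 1.5255921 → 1.526 mL (4 s.f., last digit at the 10^-3 place).
1.2 × 3.849 = 4.6188 → 4.6 mL (2 s.f., last digit at the 10^-1 place).
Sum: 6.1443921 mL; keep the coarser place, 10^-1.
Result: 6.1 mL.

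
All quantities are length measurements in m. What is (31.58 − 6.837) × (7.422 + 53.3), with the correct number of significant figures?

1.50 × 10^3 m²

31.58 − 6.837 = 24.743, limited to 2 d.p. → 4 s.f.; 7.422 + 53.3 = 60.722, limited to 1 d.p. → 3 s.f.
Carrying full precision, 24.743 × 60.722 = 1502.444446; keep min(4, 3) = 3 s.f.
Rounded to 3 significant figures: 1.50 × 10^3 m².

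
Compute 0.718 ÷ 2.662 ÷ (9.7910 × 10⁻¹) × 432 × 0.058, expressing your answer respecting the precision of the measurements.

6.9

0.718 ÷ 2.662 ÷ (9.7910 × 10⁻¹) × 432 × 0.058 = 6.90241524956…
Multiplication/division keeps the fewest significant figures: 0.718 → 3 s.f., 2.662 → 4 s.f., 9.7910 × 10⁻¹ → 5 s.f., 432 → 3 s.f., 0.058 → 2 s.f.; limit is 2.
Rounded to 2 significant figures: 6.9.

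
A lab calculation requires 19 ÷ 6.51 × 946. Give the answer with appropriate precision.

19 ÷ 6.51 × 946 = 2760.98310292…
Multiplication/division keeps the fewest significant figures: 19 → 2 s.f., 6.51 → 3 s.f., 946 → 3 s.f.; limit is 2.
Rounded to 2 significant figures: 2.8 × 10^3.

2.8 × 10^3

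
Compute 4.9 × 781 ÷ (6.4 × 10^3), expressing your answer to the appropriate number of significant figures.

4.9 × 781 ÷ (6.4 × 10^3) = 0.597953125
Multiplication/division keeps the fewest significant figures: 4.9 → 2 s.f., 781 → 3 s.f., 6.4 × 10^3 → 2 s.f.; limit is 2.
Rounded to 2 significant figures: 0.60.

0.60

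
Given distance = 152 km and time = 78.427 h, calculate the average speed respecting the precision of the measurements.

average speed = 152 km ÷ 78.427 h = 1.93810804952… km/h.
152 has 3 significant figures; 78.427 has 5.
Division/multiplication keeps the fewest: 3 significant figures.
Rounded: 1.94 km/h.

1.94 km/h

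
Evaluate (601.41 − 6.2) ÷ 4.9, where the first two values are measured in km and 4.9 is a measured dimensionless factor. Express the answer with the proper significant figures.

601.41 km − 6.2 km = 595.21 km; the difference is limited to 1 decimal place (4 s.f.).
Carrying full precision, 595.21 ÷ 4.9 = 121.471428571… km; 4.9 has 2 s.f., so the result keeps min(4, 2) = 2 s.f.
Rounded to 2 significant figures: 1.2 × 10² km.

1.2 × 10² km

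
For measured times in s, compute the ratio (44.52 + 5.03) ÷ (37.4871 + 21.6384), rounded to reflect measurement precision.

0.8380

44.52 + 5.03 = 49.55, limited to 2 d.p. → 4 s.f.; 37.4871 + 21.6384 = 59.1255, limited to 4 d.p. → 6 s.f.
Carrying full precision, 49.55 ÷ 59.1255 = 0.838047881202…; keep min(4, 6) = 4 s.f.
Rounded to 4 significant figures: 0.8380.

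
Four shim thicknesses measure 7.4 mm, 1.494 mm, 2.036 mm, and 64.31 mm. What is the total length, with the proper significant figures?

75.2 mm

7.4 mm + 1.494 mm + 2.036 mm + 64.31 mm = 75.240 mm.
Addition/subtraction keeps the fewest decimal places: 7.4 → 1 decimal place, 1.494 → 3 decimal places, 2.036 → 3 decimal places, 64.31 → 2 decimal places; limit is 1.
Rounded to 1 decimal place: 75.2 mm.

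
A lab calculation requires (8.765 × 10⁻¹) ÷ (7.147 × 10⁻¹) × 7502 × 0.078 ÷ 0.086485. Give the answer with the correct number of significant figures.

8.3 × 10³

(8.765 × 10⁻¹) ÷ (7.147 × 10⁻¹) × 7502 × 0.078 ÷ 0.086485 = 8297.72449503…
Multiplication/division keeps the fewest significant figures: 8.765 × 10⁻¹ → 4 s.f., 7.147 × 10⁻¹ → 4 s.f., 7502 → 4 s.f., 0.078 → 2 s.f., 0.086485 → 5 s.f.; limit is 2.
Rounded to 2 significant figures: 8.3 × 10³.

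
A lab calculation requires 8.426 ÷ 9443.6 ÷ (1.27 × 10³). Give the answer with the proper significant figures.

8.426 ÷ 9443.6 ÷ (1.27 × 10³) = 7.02554711052 × 10^-7…
Multiplication/division keeps the fewest significant figures: 8.426 → 4 s.f., 9443.6 → 5 s.f., 1.27 × 10³ → 3 s.f.; limit is 3.
Rounded to 3 significant figures: 7.03 × 10⁻⁷.

7.03 × 10⁻⁷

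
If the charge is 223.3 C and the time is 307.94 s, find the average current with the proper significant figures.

average current = 223.3 C ÷ 307.94 s = 0.725141261285… A.
223.3 has 4 significant figures; 307.94 has 5.
Division/multiplication keeps the fewest: 4 significant figures.
Rounded: 0.7251 A.

0.7251 A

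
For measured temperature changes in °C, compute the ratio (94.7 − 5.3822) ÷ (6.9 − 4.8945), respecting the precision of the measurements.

45

94.7 − 5.3822 = 89.3178, limited to 1 d.p. → 3 s.f.; 6.9 − 4.8945 = 2.0055, limited to 1 d.p. → 2 s.f.
Carrying full precision, 89.3178 ÷ 2.0055 = 44.5364248317…; keep min(3, 2) = 2 s.f.
Rounded to 2 significant figures: 45.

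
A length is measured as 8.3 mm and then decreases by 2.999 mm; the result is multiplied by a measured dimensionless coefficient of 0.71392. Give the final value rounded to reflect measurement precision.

8.3 mm − 2.999 mm = 5.301 mm; the difference is limited to 1 decimal place (2 s.f.).
Carrying full precision, 5.301 × 0.71392 = 3.78448992 mm; 0.71392 has 5 s.f., so the result keeps min(2, 5) = 2 s.f.
Rounded to 2 significant figures: 3.8 mm.

3.8 mm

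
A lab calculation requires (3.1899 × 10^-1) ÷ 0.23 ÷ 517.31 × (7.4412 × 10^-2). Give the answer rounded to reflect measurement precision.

2.0 × 10^-4

(3.1899 × 10^-1) ÷ 0.23 ÷ 517.31 × (7.4412 × 10^-2) = 0.000199499281652…
Multiplication/division keeps the fewest significant figures: 3.1899 × 10^-1 → 5 s.f., 0.23 → 2 s.f., 517.31 → 5 s.f., 7.4412 × 10^-2 → 5 s.f.; limit is 2.
Rounded to 2 significant figures: 2.0 × 10^-4.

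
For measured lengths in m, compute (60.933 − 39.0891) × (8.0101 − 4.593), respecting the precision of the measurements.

74.64 m²

60.933 − 39.0891 = 21.8439, limited to 3 d.p. → 5 s.f.; 8.0101 − 4.593 = 3.4171, limited to 3 d.p. → 4 s.f.
Carrying full precision, 21.8439 × 3.4171 = 74.64279069; keep min(5, 4) = 4 s.f.
Rounded to 4 significant figures: 74.64 m².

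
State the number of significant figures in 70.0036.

6

70.0036: zeros between nonzero digits are significant.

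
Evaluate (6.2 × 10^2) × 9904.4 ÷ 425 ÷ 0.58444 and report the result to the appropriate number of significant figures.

2.5 × 10^4

(6.2 × 10^2) × 9904.4 ÷ 425 ÷ 0.58444 = 24722.4210607…
Multiplication/division keeps the fewest significant figures: 6.2 × 10^2 → 2 s.f., 9904.4 → 5 s.f., 425 → 3 s.f., 0.58444 → 5 s.f.; limit is 2.
Rounded to 2 significant figures: 2.5 × 10^4.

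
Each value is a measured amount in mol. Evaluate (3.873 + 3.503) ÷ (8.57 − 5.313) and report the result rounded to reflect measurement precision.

3.873 + 3.503 = 7.376, limited to 3 d.p. → 4 s.f.; 8.57 − 5.313 = 3.257, limited to 2 d.p. → 3 s.f.
Carrying full precision, 7.376 ÷ 3.257 = 2.26466073073…; keep min(4, 3) = 3 s.f.
Rounded to 3 significant figures: 2.26.

2.26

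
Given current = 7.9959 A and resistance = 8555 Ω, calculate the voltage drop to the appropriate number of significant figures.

voltage drop = 7.9959 A × 8555 Ω = 68404.9245 V.
7.9959 has 5 significant figures; 8555 has 4.
Division/multiplication keeps the fewest: 4 significant figures.
Rounded: 6.840 × 10⁴ V.

6.840 × 10⁴ V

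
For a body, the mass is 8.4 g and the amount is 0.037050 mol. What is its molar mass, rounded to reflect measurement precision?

2.3 × 10^2 g/mol

molar mass = 8.4 g ÷ 0.037050 mol = 226.720647773… g/mol.
8.4 has 2 significant figures; 0.037050 has 5.
Division/multiplication keeps the fewest: 2 significant figures.
Rounded: 2.3 × 10^2 g/mol.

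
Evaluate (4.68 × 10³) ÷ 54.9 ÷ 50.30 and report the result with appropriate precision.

(4.68 × 10³) ÷ 54.9 ÷ 50.30 = 1.69474953557…
Multiplication/division keeps the fewest significant figures: 4.68 × 10³ → 3 s.f., 54.9 → 3 s.f., 50.30 → 4 s.f.; limit is 3.
Rounded to 3 significant figures: 1.69.

1.69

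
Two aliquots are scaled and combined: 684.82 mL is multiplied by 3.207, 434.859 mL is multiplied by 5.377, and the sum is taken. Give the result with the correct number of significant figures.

4534 mL

684.82 × 3.207 = 2196.21774 → 2196 mL (4 s.f., last digit at the 10^0 place).
434.859 × 5.377 = 2338.236843 → 2.338 × 10^3 mL (4 s.f., last digit at the 10^0 place).
Sum: 4534.454583 mL; keep the coarser place, 10^0.
Result: 4534 mL.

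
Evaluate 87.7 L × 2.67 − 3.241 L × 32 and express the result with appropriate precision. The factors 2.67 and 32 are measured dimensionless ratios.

1.3 × 10^2 L

87.7 × 2.67 = 234.159 → 234 L (3 s.f., last digit at the 10^0 place).
3.241 × 32 = 103.712 → 1.0 × 10^2 L (2 s.f., last digit at the 10^1 place).
Difference: 130.447 L; keep the coarser place, 10^1.
Result: 1.3 × 10^2 L.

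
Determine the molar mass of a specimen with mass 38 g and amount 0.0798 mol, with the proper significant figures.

4.8 × 10^2 g/mol

molar mass = 38 g ÷ 0.0798 mol = 476.19047619… g/mol.
38 has 2 significant figures; 0.0798 has 3.
Division/multiplication keeps the fewest: 2 significant figures.
Rounded: 4.8 × 10^2 g/mol.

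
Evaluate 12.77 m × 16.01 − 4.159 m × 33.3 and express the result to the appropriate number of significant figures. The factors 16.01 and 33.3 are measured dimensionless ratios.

66 m

12.77 × 16.01 = 204.4477 → 204.4 m (4 s.f., last digit at the 10^-1 place).
4.159 × 33.3 = 138.4947 → 138 m (3 s.f., last digit at the 10^0 place).
Difference: 65.953 m; keep the coarser place, 10^0.
Result: 66 m.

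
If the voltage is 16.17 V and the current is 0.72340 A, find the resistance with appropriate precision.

resistance = 16.17 V ÷ 0.72340 A = 22.3527785458… Ω.
16.17 has 4 significant figures; 0.72340 has 5.
Division/multiplication keeps the fewest: 4 significant figures.
Rounded: 22.35 Ω.

22.35 Ω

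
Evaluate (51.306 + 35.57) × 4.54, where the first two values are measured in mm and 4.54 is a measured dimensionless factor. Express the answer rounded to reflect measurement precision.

51.306 mm + 35.57 mm = 86.876 mm; the sum is limited to 2 decimal places (4 s.f.).
Carrying full precision, 86.876 × 4.54 = 394.41704 mm; 4.54 has 3 s.f., so the result keeps min(4, 3) = 3 s.f.
Rounded to 3 significant figures: 394 mm.

394 mm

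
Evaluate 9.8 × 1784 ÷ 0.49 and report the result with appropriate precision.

9.8 × 1784 ÷ 0.49 = 35680
Multiplication/division keeps the fewest significant figures: 9.8 → 2 s.f., 1784 → 4 s.f., 0.49 → 2 s.f.; limit is 2.
Rounded to 2 significant figures: 3.6 × 10⁴.

3.6 × 10⁴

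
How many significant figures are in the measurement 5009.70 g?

6

5009.70: trailing zeros after a decimal point are significant; zeros between nonzero digits are significant.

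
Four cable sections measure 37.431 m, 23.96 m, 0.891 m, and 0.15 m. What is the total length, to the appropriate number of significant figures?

62.43 m

37.431 m + 23.96 m + 0.891 m + 0.15 m = 62.432 m.
Addition/subtraction keeps the fewest decimal places: 37.431 → 3 decimal places, 23.96 → 2 decimal places, 0.891 → 3 decimal places, 0.15 → 2 decimal places; limit is 2.
Rounded to 2 decimal places: 62.43 m.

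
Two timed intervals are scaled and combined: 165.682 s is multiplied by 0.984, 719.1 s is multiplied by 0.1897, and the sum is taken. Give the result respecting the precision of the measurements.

165.682 × 0.984 = 163.031088 → 163 s (3 s.f., last digit at the 10^0 place).
719.1 × 0.1897 = 136.41327 → 136.4 s (4 s.f., last digit at the 10^-1 place).
Sum: 299.444358 s; keep the coarser place, 10^0.
Result: 299 s.

299 s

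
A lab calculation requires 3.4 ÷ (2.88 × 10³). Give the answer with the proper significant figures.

0.0012

3.4 ÷ (2.88 × 10³) = 0.00118055555556…
Multiplication/division keeps the fewest significant figures: 3.4 → 2 s.f., 2.88 × 10³ → 3 s.f.; limit is 2.
Rounded to 2 significant figures: 0.0012.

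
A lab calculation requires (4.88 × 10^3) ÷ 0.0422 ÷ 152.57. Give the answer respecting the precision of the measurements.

758

(4.88 × 10^3) ÷ 0.0422 ÷ 152.57 = 757.945929256…
Multiplication/division keeps the fewest significant figures: 4.88 × 10^3 → 3 s.f., 0.0422 → 3 s.f., 152.57 → 5 s.f.; limit is 3.
Rounded to 3 significant figures: 758.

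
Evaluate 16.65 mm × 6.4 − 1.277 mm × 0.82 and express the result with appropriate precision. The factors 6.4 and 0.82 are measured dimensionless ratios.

16.65 × 6.4 = 106.56 → 1.1 × 10² mm (2 s.f., last digit at the 10^1 place).
1.277 × 0.82 = 1.04714 → 1.0 mm (2 s.f., last digit at the 10^-1 place).
Difference: 105.51286 mm; keep the coarser place, 10^1.
Result: 1.1 × 10² mm.

1.1 × 10² mm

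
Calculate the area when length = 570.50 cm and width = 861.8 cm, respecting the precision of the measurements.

area = 570.50 cm × 861.8 cm = 491656.9 cm².
570.50 has 5 significant figures; 861.8 has 4.
Division/multiplication keeps the fewest: 4 significant figures.
Rounded: 4.917 × 10^5 cm².

4.917 × 10^5 cm²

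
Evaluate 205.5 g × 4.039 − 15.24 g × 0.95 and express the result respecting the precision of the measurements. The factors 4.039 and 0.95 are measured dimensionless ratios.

816 g

205.5 × 4.039 = 830.0145 → 830.0 g (4 s.f., last digit at the 10^-1 place).
15.24 × 0.95 = 14.478 → 14 g (2 s.f., last digit at the 10^0 place).
Difference: 815.5365 g; keep the coarser place, 10^0.
Result: 816 g.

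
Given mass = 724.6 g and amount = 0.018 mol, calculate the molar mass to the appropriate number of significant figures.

molar mass = 724.6 g ÷ 0.018 mol = 40255.5555556… g/mol.
724.6 has 4 significant figures; 0.018 has 2.
Division/multiplication keeps the fewest: 2 significant figures.
Rounded: 4.0 × 10^4 g/mol.

4.0 × 10^4 g/mol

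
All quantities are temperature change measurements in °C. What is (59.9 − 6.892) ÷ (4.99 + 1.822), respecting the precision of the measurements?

59.9 − 6.892 = 53.008, limited to 1 d.p. → 3 s.f.; 4.99 + 1.822 = 6.812, limited to 2 d.p. → 3 s.f.
Carrying full precision, 53.008 ÷ 6.812 = 7.7815619495…; keep min(3, 3) = 3 s.f.
Rounded to 3 significant figures: 7.78.

7.78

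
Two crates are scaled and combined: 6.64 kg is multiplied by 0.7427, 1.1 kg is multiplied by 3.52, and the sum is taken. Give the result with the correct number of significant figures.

6.64 × 0.7427 = 4.931528 → 4.93 kg (3 s.f., last digit at the 10^-2 place).
1.1 × 3.52 = 3.872 → 3.9 kg (2 s.f., last digit at the 10^-1 place).
Sum: 8.803528 kg; keep the coarser place, 10^-1.
Result: 8.8 kg.

8.8 kg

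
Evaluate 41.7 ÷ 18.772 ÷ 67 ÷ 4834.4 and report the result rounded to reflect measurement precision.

6.9 × 10⁻⁶

41.7 ÷ 18.772 ÷ 67 ÷ 4834.4 = 0.00000685816809409…
Multiplication/division keeps the fewest significant figures: 41.7 → 3 s.f., 18.772 → 5 s.f., 67 → 2 s.f., 4834.4 → 5 s.f.; limit is 2.
Rounded to 2 significant figures: 6.9 × 10⁻⁶.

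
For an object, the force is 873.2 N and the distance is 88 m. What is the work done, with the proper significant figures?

work done = 873.2 N × 88 m = 76841.6 J.
873.2 has 4 significant figures; 88 has 2.
Division/multiplication keeps the fewest: 2 significant figures.
Rounded: 7.7 × 10⁴ J.

7.7 × 10⁴ J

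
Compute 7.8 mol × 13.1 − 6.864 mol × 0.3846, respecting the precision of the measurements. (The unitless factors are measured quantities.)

7.8 × 13.1 = 102.18 → 1.0 × 10² mol (2 s.f., last digit at the 10^1 place).
6.864 × 0.3846 = 2.6398944 → 2.640 mol (4 s.f., last digit at the 10^-3 place).
Difference: 99.5401056 mol; keep the coarser place, 10^1.
Result: 1.0 × 10² mol.

1.0 × 10² mol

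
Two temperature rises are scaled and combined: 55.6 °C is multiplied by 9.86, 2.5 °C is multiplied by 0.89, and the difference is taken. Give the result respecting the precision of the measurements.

546 °C

55.6 × 9.86 = 548.216 → 548 °C (3 s.f., last digit at the 10^0 place).
2.5 × 0.89 = 2.225 → 2.2 °C (2 s.f., last digit at the 10^-1 place).
Difference: 545.991 °C; keep the coarser place, 10^0.
Result: 546 °C.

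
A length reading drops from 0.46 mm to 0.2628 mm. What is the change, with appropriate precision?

0.46 mm − 0.2628 mm = 0.1972 mm.
Addition/subtraction keeps the fewest decimal places: 0.46 → 2 decimal places, 0.2628 → 4 decimal places; limit is 2.
Rounded to 2 decimal places: 0.20 mm.

0.20 mm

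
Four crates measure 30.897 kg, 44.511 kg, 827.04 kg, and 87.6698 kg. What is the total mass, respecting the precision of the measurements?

990.12 kg

30.897 kg + 44.511 kg + 827.04 kg + 87.6698 kg = 990.1178 kg.
Addition/subtraction keeps the fewest decimal places: 30.897 → 3 decimal places, 44.511 → 3 decimal places, 827.04 → 2 decimal places, 87.6698 → 4 decimal places; limit is 2.
Rounded to 2 decimal places: 990.12 kg.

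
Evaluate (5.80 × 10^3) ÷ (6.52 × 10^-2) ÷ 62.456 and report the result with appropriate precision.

(5.80 × 10^3) ÷ (6.52 × 10^-2) ÷ 62.456 = 1424.31560162…
Multiplication/division keeps the fewest significant figures: 5.80 × 10^3 → 3 s.f., 6.52 × 10^-2 → 3 s.f., 62.456 → 5 s.f.; limit is 3.
Rounded to 3 significant figures: 1.42 × 10^3.

1.42 × 10^3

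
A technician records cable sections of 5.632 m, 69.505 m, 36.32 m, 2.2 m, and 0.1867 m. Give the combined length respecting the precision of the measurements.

5.632 m + 69.505 m + 36.32 m + 2.2 m + 0.1867 m = 113.8437 m.
Addition/subtraction keeps the fewest decimal places: 5.632 → 3 decimal places, 69.505 → 3 decimal places, 36.32 → 2 decimal places, 2.2 → 1 decimal place, 0.1867 → 4 decimal places; limit is 1.
Rounded to 1 decimal place: 113.8 m.

113.8 m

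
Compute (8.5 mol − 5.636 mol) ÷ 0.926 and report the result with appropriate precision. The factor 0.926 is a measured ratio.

3.1 mol

8.5 mol − 5.636 mol = 2.864 mol; the difference is limited to 1 decimal place (2 s.f.).
Carrying full precision, 2.864 ÷ 0.926 = 3.09287257019… mol; 0.926 has 3 s.f., so the result keeps min(2, 3) = 2 s.f.
Rounded to 2 significant figures: 3.1 mol.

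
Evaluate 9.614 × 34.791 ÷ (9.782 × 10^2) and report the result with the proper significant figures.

9.614 × 34.791 ÷ (9.782 × 10^2) = 0.341934853813…
Multiplication/division keeps the fewest significant figures: 9.614 → 4 s.f., 34.791 → 5 s.f., 9.782 × 10^2 → 4 s.f.; limit is 4.
Rounded to 4 significant figures: 0.3419.

0.3419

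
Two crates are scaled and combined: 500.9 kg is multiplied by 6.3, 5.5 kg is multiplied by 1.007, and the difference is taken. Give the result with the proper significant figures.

500.9 × 6.3 = 3155.67 → 3.2 × 10³ kg (2 s.f., last digit at the 10^2 place).
5.5 × 1.007 = 5.5385 → 5.5 kg (2 s.f., last digit at the 10^-1 place).
Difference: 3150.1315 kg; keep the coarser place, 10^2.
Result: 3.2 × 10³ kg.

3.2 × 10³ kg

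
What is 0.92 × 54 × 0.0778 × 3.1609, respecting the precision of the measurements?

12

0.92 × 54 × 0.0778 × 3.1609 = 12.2172072336
Multiplication/division keeps the fewest significant figures: 0.92 → 2 s.f., 54 → 2 s.f., 0.0778 → 3 s.f., 3.1609 → 5 s.f.; limit is 2.
Rounded to 2 significant figures: 12.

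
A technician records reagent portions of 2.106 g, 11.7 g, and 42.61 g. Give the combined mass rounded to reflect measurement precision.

2.106 g + 11.7 g + 42.61 g = 56.416 g.
Addition/subtraction keeps the fewest decimal places: 2.106 → 3 decimal places, 11.7 → 1 decimal place, 42.61 → 2 decimal places; limit is 1.
Rounded to 1 decimal place: 56.4 g.

56.4 g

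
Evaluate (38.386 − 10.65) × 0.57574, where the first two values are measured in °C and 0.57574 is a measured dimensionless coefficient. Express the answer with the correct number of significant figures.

38.386 °C − 10.65 °C = 27.736 °C; the difference is limited to 2 decimal places (4 s.f.).
Carrying full precision, 27.736 × 0.57574 = 15.96872464 °C; 0.57574 has 5 s.f., so the result keeps min(4, 5) = 4 s.f.
Rounded to 4 significant figures: 15.97 °C.

15.97 °C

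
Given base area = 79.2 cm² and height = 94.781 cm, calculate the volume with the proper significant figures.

volume = 79.2 cm² × 94.781 cm = 7506.6552 cm³.
79.2 has 3 significant figures; 94.781 has 5.
Division/multiplication keeps the fewest: 3 significant figures.
Rounded: 7.51 × 10^3 cm³.

7.51 × 10^3 cm³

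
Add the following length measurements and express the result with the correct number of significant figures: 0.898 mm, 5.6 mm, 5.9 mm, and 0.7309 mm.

13.1 mm

0.898 mm + 5.6 mm + 5.9 mm + 0.7309 mm = 13.1289 mm.
Addition/subtraction keeps the fewest decimal places: 0.898 → 3 decimal places, 5.6 → 1 decimal place, 5.9 → 1 decimal place, 0.7309 → 4 decimal places; limit is 1.
Rounded to 1 decimal place: 13.1 mm.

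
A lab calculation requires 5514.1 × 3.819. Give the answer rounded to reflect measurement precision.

2.106 × 10^4

5514.1 × 3.819 = 21058.3479
Multiplication/division keeps the fewest significant figures: 5514.1 → 5 s.f., 3.819 → 4 s.f.; limit is 4.
Rounded to 4 significant figures: 2.106 × 10^4.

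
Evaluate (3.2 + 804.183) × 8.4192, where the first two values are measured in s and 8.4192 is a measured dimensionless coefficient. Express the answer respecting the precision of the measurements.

3.2 s + 804.183 s = 807.383 s; the sum is limited to 1 decimal place (4 s.f.).
Carrying full precision, 807.383 × 8.4192 = 6797.5189536 s; 8.4192 has 5 s.f., so the result keeps min(4, 5) = 4 s.f.
Rounded to 4 significant figures: 6.798 × 10³ s.

6.798 × 10³ s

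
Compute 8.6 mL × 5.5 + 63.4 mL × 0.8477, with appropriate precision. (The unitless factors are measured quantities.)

8.6 × 5.5 = 47.3 → 47 mL (2 s.f., last digit at the 10^0 place).
63.4 × 0.8477 = 53.74418 → 53.7 mL (3 s.f., last digit at the 10^-1 place).
Sum: 101.04418 mL; keep the coarser place, 10^0.
Result: 101 mL.

101 mL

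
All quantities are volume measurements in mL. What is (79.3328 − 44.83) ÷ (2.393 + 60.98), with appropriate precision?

0.5444

79.3328 − 44.83 = 34.5028, limited to 2 d.p. → 4 s.f.; 2.393 + 60.98 = 63.373, limited to 2 d.p. → 4 s.f.
Carrying full precision, 34.5028 ÷ 63.373 = 0.544440061225…; keep min(4, 4) = 4 s.f.
Rounded to 4 significant figures: 0.5444.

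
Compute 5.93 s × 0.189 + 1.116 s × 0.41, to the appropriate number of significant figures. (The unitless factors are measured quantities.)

1.58 s

5.93 × 0.189 = 1.12077 → 1.12 s (3 s.f., last digit at the 10^-2 place).
1.116 × 0.41 = 0.45756 → 0.46 s (2 s.f., last digit at the 10^-2 place).
Sum: 1.57833 s; keep the coarser place, 10^-2.
Result: 1.58 s.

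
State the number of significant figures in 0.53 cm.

0.53: leading zeros are not significant.

2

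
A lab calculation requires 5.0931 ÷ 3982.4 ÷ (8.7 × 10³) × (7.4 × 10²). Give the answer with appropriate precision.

5.0931 ÷ 3982.4 ÷ (8.7 × 10³) × (7.4 × 10²) = 0.000108780184536…
Multiplication/division keeps the fewest significant figures: 5.0931 → 5 s.f., 3982.4 → 5 s.f., 8.7 × 10³ → 2 s.f., 7.4 × 10² → 2 s.f.; limit is 2.
Rounded to 2 significant figures: 1.1 × 10⁻⁴.

1.1 × 10⁻⁴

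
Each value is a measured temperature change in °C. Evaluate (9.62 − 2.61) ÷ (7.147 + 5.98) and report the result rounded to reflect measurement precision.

0.534

9.62 − 2.61 = 7.01, limited to 2 d.p. → 3 s.f.; 7.147 + 5.98 = 13.127, limited to 2 d.p. → 4 s.f.
Carrying full precision, 7.01 ÷ 13.127 = 0.534013864554…; keep min(3, 4) = 3 s.f.
Rounded to 3 significant figures: 0.534.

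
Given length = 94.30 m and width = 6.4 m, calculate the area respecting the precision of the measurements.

area = 94.30 m × 6.4 m = 603.52 m².
94.30 has 4 significant figures; 6.4 has 2.
Division/multiplication keeps the fewest: 2 significant figures.
Rounded: 6.0 × 10^2 m².

6.0 × 10^2 m²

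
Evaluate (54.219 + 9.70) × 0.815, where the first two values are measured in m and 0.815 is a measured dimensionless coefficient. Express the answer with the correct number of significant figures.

52.1 m

54.219 m + 9.70 m = 63.919 m; the sum is limited to 2 decimal places (4 s.f.).
Carrying full precision, 63.919 × 0.815 = 52.093985 m; 0.815 has 3 s.f., so the result keeps min(4, 3) = 3 s.f.
Rounded to 3 significant figures: 52.1 m.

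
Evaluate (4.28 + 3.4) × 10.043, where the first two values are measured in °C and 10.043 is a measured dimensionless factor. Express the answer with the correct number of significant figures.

4.28 °C + 3.4 °C = 7.68 °C; the sum is limited to 1 decimal place (2 s.f.).
Carrying full precision, 7.68 × 10.043 = 77.13024 °C; 10.043 has 5 s.f., so the result keeps min(2, 5) = 2 s.f.
Rounded to 2 significant figures: 77 °C.

77 °C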